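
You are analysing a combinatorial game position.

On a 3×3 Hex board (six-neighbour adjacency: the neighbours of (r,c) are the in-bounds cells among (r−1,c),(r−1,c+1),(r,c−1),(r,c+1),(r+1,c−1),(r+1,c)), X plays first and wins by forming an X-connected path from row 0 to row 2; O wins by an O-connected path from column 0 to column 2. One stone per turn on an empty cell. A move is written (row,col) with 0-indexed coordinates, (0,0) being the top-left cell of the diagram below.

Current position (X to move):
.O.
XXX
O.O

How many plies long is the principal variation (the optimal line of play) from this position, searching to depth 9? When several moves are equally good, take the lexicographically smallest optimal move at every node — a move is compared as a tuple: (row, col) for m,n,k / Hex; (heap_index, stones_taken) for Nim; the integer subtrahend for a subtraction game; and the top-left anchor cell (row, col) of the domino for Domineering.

p1 X@[.O./XXX/O.O]: (0,0)[XO./XXX/O.O]-1 (0,2)[.OX/XXX/O.O]-1 (2,1)[.O./XXX/OXO]+1*
p2 O@[.O./XXX/OXO]: (0,0)[OO./XXX/OXO]-1* (0,2)[.OO/XXX/OXO]-1
p3 X@[OO./XXX/OXO]: (0,2)[OOX/XXX/OXO]+1*
p4 O@[OOX/XXX/OXO] terminal -1; root [.O./XXX/O.O] d9

PV length from [.O./XXX/O.O]: 3 plies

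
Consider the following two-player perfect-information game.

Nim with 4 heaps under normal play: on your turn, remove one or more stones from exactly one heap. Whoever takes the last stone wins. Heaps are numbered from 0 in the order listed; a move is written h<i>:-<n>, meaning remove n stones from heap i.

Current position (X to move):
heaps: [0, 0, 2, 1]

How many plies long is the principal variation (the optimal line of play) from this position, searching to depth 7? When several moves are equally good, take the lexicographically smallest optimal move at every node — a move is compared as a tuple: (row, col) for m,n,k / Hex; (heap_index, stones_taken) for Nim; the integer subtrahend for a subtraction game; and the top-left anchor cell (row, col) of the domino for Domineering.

PV length from [(0,0,2,1)]: 3 plies

p1 X@[(0,0,2,1)]: h2:-1[(0,0,1,1)]+1* h2:-2[(0,0,0,1)]-1 h3:-1[(0,0,2,0)]-1
p2 O@[(0,0,1,1)]: h2:-1[(0,0,0,1)]-1* h3:-1[(0,0,1,0)]-1
p3 X@[(0,0,0,1)]: h3:-1[(0,0,0,0)]+1*
p4 O@[(0,0,0,0)] terminal -1; root [(0,0,2,1)] d7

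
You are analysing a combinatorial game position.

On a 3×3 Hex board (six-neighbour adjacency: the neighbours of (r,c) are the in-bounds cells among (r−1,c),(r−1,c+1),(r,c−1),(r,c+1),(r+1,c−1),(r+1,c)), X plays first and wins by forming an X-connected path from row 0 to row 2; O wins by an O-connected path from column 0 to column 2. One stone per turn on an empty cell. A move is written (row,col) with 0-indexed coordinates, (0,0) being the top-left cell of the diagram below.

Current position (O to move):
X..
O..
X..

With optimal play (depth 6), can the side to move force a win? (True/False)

O winning at [X../O../X..]: True

p1 O@[X../O../X..]: (0,1)[XO./O../X..]-1 (0,2)[X.O/O../X..]+1* (1,1)[X../OO./X..]+1 (1,2)[X../O.O/X..]-1 (2,1)[X../O../XO.]-1 (2,2)[X../O../X.O]-1
p2 X@[X.O/O../X..]: (0,1)[XXO/O../X..]-1* (1,1)[X.O/OX./X..]-1 (1,2)[X.O/O.X/X..]-1 (2,1)[X.O/O../XX.]-1 (2,2)[X.O/O../X.X]-1
p3 O@[XXO/O../X..]: (1,1)[XXO/OO./X..]+1* (1,2)[XXO/O.O/X..]-1 (2,1)[XXO/O../XO.]-1 (2,2)[XXO/O../X.O]-1
p4 X@[XXO/OO./X..] terminal -1; root [X../O../X..] d6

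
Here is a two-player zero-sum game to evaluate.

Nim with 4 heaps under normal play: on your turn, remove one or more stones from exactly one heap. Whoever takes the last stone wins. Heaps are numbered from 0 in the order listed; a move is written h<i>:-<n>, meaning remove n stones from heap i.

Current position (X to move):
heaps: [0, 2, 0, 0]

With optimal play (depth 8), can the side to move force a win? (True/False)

ply 1, X at (0,2,0,0) | h1:-1=-1→(0,1,0,0); h1:-2=+1→(0,0,0,0)*
ply 2: (0,0,0,0) is terminal -1 (O); from (0,2,0,0) depth 8

X winning at [(0,2,0,0)]: True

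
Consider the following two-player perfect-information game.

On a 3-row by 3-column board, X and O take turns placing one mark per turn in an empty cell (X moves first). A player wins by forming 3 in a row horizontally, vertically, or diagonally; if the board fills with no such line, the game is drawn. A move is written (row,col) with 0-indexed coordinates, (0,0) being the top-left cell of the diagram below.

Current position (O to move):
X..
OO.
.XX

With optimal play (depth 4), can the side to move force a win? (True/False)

p1 O@[X../OO./.XX]: (0,1)[XO./OO./.XX]-1 (0,2)[X.O/OO./.XX]-1 (1,2)[X../OOO/.XX]+1* (2,0)[X../OO./OXX]+1
p2 X@[X../OOO/.XX] terminal -1; root [X../OO./.XX] d4

O winning at [X../OO./.XX]: True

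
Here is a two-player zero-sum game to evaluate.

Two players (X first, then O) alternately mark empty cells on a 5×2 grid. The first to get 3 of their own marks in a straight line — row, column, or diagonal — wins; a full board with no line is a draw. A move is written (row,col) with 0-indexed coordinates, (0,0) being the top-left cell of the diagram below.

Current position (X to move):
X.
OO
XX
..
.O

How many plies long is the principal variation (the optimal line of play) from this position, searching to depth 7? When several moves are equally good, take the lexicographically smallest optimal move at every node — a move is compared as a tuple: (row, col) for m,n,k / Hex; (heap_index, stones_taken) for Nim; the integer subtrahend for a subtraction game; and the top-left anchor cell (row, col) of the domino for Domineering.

p1 X@[X./OO/XX/../.O]: (0,1)[XX/OO/XX/../.O]+0* (3,0)[X./OO/XX/X./.O]+0 (3,1)[X./OO/XX/.X/.O]+0 (4,0)[X./OO/XX/../XO]+0
p2 O@[XX/OO/XX/../.O]: (3,0)[XX/OO/XX/O./.O]+0* (3,1)[XX/OO/XX/.O/.O]+0 (4,0)[XX/OO/XX/../OO]+0
p3 X@[XX/OO/XX/O./.O]: (3,1)[XX/OO/XX/OX/.O]+0* (4,0)[XX/OO/XX/O./XO]+0
p4 O@[XX/OO/XX/OX/.O]: (4,0)[XX/OO/XX/OX/OO]+0*
p5 X@[XX/OO/XX/OX/OO] terminal +0; root [X./OO/XX/../.O] d7

PV length from [X./OO/XX/../.O]: 4 plies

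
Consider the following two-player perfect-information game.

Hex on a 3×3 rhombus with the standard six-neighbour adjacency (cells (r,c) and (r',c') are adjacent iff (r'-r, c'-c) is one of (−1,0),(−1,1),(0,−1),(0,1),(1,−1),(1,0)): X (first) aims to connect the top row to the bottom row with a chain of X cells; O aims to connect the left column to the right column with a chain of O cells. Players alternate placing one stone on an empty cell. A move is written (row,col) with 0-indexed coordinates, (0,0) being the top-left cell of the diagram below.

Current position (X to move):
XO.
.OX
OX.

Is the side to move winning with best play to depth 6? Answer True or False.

X winning at [XO./.OX/OX.]: True

p1 X@[XO./.OX/OX.]: (0,2)[XOX/.OX/OX.]+1* (1,0)[XO./XOX/OX.]-1 (2,2)[XO./.OX/OXX]-1
p2 O@[XOX/.OX/OX.] terminal -1; root [XO./.OX/OX.] d6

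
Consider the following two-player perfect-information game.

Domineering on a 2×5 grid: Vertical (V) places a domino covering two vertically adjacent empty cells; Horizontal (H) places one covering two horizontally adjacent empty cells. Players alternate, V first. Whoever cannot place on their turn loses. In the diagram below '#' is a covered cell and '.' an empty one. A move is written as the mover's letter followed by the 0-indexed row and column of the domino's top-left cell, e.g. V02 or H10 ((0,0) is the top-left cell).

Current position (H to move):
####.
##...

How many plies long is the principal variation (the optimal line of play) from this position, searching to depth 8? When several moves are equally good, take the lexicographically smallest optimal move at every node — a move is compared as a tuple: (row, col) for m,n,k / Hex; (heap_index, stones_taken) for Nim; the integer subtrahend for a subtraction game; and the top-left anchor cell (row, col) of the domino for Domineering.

PV length from [####./##...]: 1 ply

[####./##...] H move#1: H12:-1/####./####., H13:+1/####./##.##*
[####./##.##] end (terminal -1, V#2); searched ####./##... to 8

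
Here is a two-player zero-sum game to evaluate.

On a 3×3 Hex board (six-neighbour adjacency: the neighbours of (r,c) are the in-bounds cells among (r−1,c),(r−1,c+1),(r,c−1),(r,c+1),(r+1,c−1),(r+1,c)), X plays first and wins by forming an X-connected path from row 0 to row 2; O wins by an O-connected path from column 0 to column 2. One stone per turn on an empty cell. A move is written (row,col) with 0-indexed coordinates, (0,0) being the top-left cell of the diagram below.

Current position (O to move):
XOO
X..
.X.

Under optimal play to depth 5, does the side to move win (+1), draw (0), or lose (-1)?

value(XOO/X../.X., O) = -1

ply 1, O at XOO/X../.X. | (1,1)=-1→XOO/XO./.X.*; (1,2)=-1→XOO/X.O/.X.; (2,0)=-1→XOO/X../OX.; (2,2)=-1→XOO/X../.XO
ply 2, X at XOO/XO./.X. | (1,2)=-1→XOO/XOX/.X.; (2,0)=+1→XOO/XO./XX.*; (2,2)=-1→XOO/XO./.XX
ply 3: XOO/XO./XX. is terminal -1 (O); from XOO/X../.X. depth 5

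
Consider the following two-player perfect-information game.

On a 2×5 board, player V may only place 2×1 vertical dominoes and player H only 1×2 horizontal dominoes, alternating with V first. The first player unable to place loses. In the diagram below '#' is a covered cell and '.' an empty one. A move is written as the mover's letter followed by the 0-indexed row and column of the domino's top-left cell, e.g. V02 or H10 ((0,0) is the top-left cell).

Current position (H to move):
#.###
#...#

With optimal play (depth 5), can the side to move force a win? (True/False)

[#.###/#...#] H move#1: H11:+1/#.###/###.#*, H12:-1/#.###/#.###
[#.###/###.#] end (terminal -1, V#2); searched #.###/#...# to 5

H winning at [#.###/#...#]: True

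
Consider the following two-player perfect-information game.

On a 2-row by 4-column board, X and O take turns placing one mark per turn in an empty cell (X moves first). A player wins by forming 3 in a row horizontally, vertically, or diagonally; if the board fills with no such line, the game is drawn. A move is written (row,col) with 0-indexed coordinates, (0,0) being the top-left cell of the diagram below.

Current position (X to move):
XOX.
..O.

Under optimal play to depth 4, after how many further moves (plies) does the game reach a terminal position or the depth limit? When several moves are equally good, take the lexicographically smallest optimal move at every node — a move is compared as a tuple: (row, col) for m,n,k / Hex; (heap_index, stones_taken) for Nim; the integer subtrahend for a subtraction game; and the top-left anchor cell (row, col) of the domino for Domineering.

p1 X@[XOX./..O.]: (0,3)[XOXX/..O.]-1 (1,0)[XOX./X.O.]+0* (1,1)[XOX./.XO.]+0 (1,3)[XOX./..OX]+0
p2 O@[XOX./X.O.]: (0,3)[XOXO/X.O.]+0* (1,1)[XOX./XOO.]+0 (1,3)[XOX./X.OO]+0
p3 X@[XOXO/X.O.]: (1,1)[XOXO/XXO.]+0* (1,3)[XOXO/X.OX]+0
p4 O@[XOXO/XXO.]: (1,3)[XOXO/XXOO]+0*
p5 X@[XOXO/XXOO] terminal +0; root [XOX./..O.] d4

PV length from [XOX./..O.]: 4 plies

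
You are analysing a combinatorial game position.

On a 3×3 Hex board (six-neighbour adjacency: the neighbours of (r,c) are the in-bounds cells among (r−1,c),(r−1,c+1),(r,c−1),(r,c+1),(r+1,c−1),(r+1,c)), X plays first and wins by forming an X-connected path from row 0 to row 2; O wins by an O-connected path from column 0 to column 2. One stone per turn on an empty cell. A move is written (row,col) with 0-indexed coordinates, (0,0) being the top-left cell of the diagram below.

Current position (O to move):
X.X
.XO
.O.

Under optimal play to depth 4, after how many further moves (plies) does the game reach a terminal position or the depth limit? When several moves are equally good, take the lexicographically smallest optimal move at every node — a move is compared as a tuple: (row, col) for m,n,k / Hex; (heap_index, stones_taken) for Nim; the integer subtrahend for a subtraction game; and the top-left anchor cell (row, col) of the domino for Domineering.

PV length from [X.X/.XO/.O.]: 1 ply

p1 O@[X.X/.XO/.O.]: (0,1)[XOX/.XO/.O.]-1 (1,0)[X.X/OXO/.O.]-1 (2,0)[X.X/.XO/OO.]+1* (2,2)[X.X/.XO/.OO]-1
p2 X@[X.X/.XO/OO.] terminal -1; root [X.X/.XO/.O.] d4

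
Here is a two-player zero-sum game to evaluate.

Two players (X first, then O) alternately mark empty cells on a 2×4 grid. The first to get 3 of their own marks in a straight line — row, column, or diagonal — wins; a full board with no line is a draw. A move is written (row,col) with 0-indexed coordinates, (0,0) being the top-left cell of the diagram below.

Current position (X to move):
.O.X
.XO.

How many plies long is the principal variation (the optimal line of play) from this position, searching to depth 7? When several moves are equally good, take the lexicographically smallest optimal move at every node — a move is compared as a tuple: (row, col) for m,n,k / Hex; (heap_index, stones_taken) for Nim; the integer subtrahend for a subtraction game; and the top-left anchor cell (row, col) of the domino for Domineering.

[.O.X/.XO.] X move#1: (0,0):+0/XO.X/.XO.*, (0,2):+0/.OXX/.XO., (1,0):+0/.O.X/XXO., (1,3):+0/.O.X/.XOX
[XO.X/.XO.] O move#2: (0,2):+0/XOOX/.XO.*, (1,0):+0/XO.X/OXO., (1,3):+0/XO.X/.XOO
[XOOX/.XO.] X move#3: (1,0):+0/XOOX/XXO.*, (1,3):+0/XOOX/.XOX
[XOOX/XXO.] O move#4: (1,3):+0/XOOX/XXOO*
[XOOX/XXOO] end (terminal +0, X#5); searched .O.X/.XO. to 7

PV length from [.O.X/.XO.]: 4 plies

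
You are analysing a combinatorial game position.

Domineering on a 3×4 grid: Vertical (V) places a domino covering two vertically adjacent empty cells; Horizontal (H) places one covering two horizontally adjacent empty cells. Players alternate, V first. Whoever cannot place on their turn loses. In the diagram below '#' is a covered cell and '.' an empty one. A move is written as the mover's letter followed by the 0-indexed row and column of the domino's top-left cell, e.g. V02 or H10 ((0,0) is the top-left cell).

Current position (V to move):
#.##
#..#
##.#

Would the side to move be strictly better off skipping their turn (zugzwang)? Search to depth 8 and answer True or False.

p1 V@[#.##/#..#/##.#]: V01[####/##.#/##.#]+1* V12[#.##/#.##/####]+1
p2 H@[####/##.#/##.#] terminal -1; root [#.##/#..#/##.#] d8
suppose V passes — search the same position with H to move:
pass> p1 H@[#.##/#..#/##.#]: H11[#.##/####/##.#]+1*
pass> p2 V@[#.##/####/##.#] terminal -1; root [#.##/#..#/##.#] d8
for V: play +1, pass -1

zugzwang(#.##/#..#/##.#, V) = False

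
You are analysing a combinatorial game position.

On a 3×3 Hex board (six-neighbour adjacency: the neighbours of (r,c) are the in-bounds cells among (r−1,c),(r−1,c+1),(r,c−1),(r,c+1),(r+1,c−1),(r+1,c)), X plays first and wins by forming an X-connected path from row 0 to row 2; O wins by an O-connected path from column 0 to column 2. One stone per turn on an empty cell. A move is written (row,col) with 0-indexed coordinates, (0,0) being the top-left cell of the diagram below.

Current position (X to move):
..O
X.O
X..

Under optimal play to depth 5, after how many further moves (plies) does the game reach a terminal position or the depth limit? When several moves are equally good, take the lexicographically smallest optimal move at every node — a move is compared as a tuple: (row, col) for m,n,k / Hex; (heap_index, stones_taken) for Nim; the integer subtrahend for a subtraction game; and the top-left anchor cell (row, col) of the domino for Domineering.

PV length from [..O/X.O/X..]: 1 ply

ply 1, X at ..O/X.O/X.. | (0,0)=+1→X.O/X.O/X..*; (0,1)=+1→.XO/X.O/X..; (1,1)=+1→..O/XXO/X..; (2,1)=+1→..O/X.O/XX.; (2,2)=+1→..O/X.O/X.X
ply 2: X.O/X.O/X.. is terminal -1 (O); from ..O/X.O/X.. depth 5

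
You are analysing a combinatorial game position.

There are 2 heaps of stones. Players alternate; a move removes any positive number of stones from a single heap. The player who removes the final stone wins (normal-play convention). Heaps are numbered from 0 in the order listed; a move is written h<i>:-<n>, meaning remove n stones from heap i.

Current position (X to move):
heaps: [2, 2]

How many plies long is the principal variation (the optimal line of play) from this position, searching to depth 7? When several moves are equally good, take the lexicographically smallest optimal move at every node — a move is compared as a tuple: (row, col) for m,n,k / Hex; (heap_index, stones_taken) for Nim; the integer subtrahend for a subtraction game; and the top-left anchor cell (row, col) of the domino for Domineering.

p1 X@[(2,2)]: h0:-1[(1,2)]-1* h0:-2[(0,2)]-1 h1:-1[(2,1)]-1 h1:-2[(2,0)]-1
p2 O@[(1,2)]: h0:-1[(0,2)]-1 h1:-1[(1,1)]+1* h1:-2[(1,0)]-1
p3 X@[(1,1)]: h0:-1[(0,1)]-1* h1:-1[(1,0)]-1
p4 O@[(0,1)]: h1:-1[(0,0)]+1*
p5 X@[(0,0)] terminal -1; root [(2,2)] d7

PV length from [(2,2)]: 4 plies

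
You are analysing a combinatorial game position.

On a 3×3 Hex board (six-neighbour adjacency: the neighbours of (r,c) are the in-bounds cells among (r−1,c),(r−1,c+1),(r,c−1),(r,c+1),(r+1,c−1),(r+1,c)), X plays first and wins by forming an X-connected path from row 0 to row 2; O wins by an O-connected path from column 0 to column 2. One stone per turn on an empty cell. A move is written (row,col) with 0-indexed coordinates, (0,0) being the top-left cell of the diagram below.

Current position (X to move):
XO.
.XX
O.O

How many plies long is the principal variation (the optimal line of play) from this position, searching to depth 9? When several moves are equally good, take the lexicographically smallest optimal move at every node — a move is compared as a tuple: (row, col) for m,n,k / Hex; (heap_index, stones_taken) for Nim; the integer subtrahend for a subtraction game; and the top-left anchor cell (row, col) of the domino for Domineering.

PV length from [XO./.XX/O.O]: 3 plies

[XO./.XX/O.O] X move#1: (0,2):-1/XOX/.XX/O.O, (1,0):-1/XO./XXX/O.O, (2,1):+1/XO./.XX/OXO*
[XO./.XX/OXO] O move#2: (0,2):-1/XOO/.XX/OXO*, (1,0):-1/XO./OXX/OXO
[XOO/.XX/OXO] X move#3: (1,0):+1/XOO/XXX/OXO*
[XOO/XXX/OXO] end (terminal -1, O#4); searched XO./.XX/O.O to 9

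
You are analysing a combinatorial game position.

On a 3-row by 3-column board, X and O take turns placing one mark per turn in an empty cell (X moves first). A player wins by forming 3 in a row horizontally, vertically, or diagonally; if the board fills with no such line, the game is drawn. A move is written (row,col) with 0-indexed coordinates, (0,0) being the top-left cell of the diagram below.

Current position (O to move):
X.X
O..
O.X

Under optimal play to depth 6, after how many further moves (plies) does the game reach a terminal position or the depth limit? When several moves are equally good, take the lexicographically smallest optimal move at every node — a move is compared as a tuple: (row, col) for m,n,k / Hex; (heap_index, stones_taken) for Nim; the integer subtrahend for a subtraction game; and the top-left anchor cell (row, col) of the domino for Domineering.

PV length from [X.X/O../O.X]: 2 plies

[X.X/O../O.X] O move#1: (0,1):-1/XOX/O../O.X*, (1,1):-1/X.X/OO./O.X, (1,2):-1/X.X/O.O/O.X, (2,1):-1/X.X/O../OOX
[XOX/O../O.X] X move#2: (1,1):+1/XOX/OX./O.X*, (1,2):+1/XOX/O.X/O.X, (2,1):+1/XOX/O../OXX
[XOX/OX./O.X] end (terminal -1, O#3); searched X.X/O../O.X to 6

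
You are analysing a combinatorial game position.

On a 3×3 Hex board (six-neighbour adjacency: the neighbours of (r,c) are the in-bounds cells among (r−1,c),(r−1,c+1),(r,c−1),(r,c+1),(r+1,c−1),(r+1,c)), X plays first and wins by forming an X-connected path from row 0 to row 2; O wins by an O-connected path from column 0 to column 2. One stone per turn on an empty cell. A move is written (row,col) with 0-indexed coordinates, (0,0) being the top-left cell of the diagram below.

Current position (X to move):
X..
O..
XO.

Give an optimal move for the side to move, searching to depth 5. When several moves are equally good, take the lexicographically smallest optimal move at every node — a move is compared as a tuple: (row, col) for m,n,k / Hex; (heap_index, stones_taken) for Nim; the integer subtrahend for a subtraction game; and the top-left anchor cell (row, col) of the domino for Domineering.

p1 X@[X../O../XO.]: (0,1)[XX./O../XO.]-1 (0,2)[X.X/O../XO.]-1 (1,1)[X../OX./XO.]+1* (1,2)[X../O.X/XO.]-1 (2,2)[X../O../XOX]-1
p2 O@[X../OX./XO.]: (0,1)[XO./OX./XO.]-1* (0,2)[X.O/OX./XO.]-1 (1,2)[X../OXO/XO.]-1 (2,2)[X../OX./XOO]-1
p3 X@[XO./OX./XO.]: (0,2)[XOX/OX./XO.]+1* (1,2)[XO./OXX/XO.]-1 (2,2)[XO./OX./XOX]-1
p4 O@[XOX/OX./XO.] terminal -1; root [X../O../XO.] d5

X's best at [X../O../XO.]: (1,1)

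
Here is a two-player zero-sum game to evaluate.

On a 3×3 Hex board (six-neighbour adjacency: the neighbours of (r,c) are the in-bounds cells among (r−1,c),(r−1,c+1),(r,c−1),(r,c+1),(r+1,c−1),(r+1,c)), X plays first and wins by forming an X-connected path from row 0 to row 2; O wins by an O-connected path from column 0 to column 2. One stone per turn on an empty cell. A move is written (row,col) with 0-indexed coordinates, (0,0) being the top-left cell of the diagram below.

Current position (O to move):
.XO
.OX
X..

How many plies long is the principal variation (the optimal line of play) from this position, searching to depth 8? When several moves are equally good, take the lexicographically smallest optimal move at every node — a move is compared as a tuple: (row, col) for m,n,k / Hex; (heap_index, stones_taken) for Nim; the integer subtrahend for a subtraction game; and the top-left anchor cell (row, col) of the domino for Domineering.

PV length from [.XO/.OX/X..]: 1 ply

p1 O@[.XO/.OX/X..]: (0,0)[OXO/.OX/X..]-1 (1,0)[.XO/OOX/X..]+1* (2,1)[.XO/.OX/XO.]-1 (2,2)[.XO/.OX/X.O]-1
p2 X@[.XO/OOX/X..] terminal -1; root [.XO/.OX/X..] d8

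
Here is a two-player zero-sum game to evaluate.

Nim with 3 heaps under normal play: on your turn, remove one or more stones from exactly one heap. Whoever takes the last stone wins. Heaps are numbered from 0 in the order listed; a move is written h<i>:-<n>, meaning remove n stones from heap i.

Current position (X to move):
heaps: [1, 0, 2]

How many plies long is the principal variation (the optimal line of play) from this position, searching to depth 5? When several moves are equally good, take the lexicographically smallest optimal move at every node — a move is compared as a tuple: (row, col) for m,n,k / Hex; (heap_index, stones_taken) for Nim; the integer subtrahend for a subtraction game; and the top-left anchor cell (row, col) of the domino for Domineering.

[(1,0,2)] X move#1: h0:-1:-1/(0,0,2), h2:-1:+1/(1,0,1)*, h2:-2:-1/(1,0,0)
[(1,0,1)] O move#2: h0:-1:-1/(0,0,1)*, h2:-1:-1/(1,0,0)
[(0,0,1)] X move#3: h2:-1:+1/(0,0,0)*
[(0,0,0)] end (terminal -1, O#4); searched (1,0,2) to 5

PV length from [(1,0,2)]: 3 plies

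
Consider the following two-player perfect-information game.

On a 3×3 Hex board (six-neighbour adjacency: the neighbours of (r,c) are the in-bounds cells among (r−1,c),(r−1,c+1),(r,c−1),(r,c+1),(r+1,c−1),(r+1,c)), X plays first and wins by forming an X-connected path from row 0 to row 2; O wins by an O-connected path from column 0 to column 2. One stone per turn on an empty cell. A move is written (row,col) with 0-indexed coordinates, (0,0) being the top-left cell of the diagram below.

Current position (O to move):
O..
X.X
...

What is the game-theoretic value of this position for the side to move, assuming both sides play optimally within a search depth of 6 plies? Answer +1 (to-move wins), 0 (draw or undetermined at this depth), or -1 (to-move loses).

value(O../X.X/..., O) = -1

p1 O@[O../X.X/...]: (0,1)[OO./X.X/...]-1* (0,2)[O.O/X.X/...]-1 (1,1)[O../XOX/...]-1 (2,0)[O../X.X/O..]-1 (2,1)[O../X.X/.O.]-1 (2,2)[O../X.X/..O]-1
p2 X@[OO./X.X/...]: (0,2)[OOX/X.X/...]+1* (1,1)[OO./XXX/...]-1 (2,0)[OO./X.X/X..]-1 (2,1)[OO./X.X/.X.]-1 (2,2)[OO./X.X/..X]-1
p3 O@[OOX/X.X/...]: (1,1)[OOX/XOX/...]-1* (2,0)[OOX/X.X/O..]-1 (2,1)[OOX/X.X/.O.]-1 (2,2)[OOX/X.X/..O]-1
p4 X@[OOX/XOX/...]: (2,0)[OOX/XOX/X..]+1* (2,1)[OOX/XOX/.X.]+1 (2,2)[OOX/XOX/..X]+1
p5 O@[OOX/XOX/X..]: (2,1)[OOX/XOX/XO.]-1* (2,2)[OOX/XOX/X.O]-1
p6 X@[OOX/XOX/XO.]: (2,2)[OOX/XOX/XOX]+1*
p7 O@[OOX/XOX/XOX] terminal -1; root [O../X.X/...] d6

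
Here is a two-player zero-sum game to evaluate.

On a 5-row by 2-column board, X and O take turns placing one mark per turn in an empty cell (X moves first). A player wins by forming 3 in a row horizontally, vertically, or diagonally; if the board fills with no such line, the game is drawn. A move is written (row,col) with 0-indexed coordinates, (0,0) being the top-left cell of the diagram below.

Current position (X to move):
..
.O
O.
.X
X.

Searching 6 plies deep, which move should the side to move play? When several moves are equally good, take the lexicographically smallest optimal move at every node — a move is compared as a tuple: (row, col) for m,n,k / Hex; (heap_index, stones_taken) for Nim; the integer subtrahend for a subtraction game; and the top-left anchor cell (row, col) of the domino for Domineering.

p1 X@[../.O/O./.X/X.]: (0,0)[X./.O/O./.X/X.]+0* (0,1)[.X/.O/O./.X/X.]-1 (1,0)[../XO/O./.X/X.]+0 (2,1)[../.O/OX/.X/X.]+0 (3,0)[../.O/O./XX/X.]+0 (4,1)[../.O/O./.X/XX]-1
p2 O@[X./.O/O./.X/X.]: (0,1)[XO/.O/O./.X/X.]+0* (1,0)[X./OO/O./.X/X.]+0 (2,1)[X./.O/OO/.X/X.]+0 (3,0)[X./.O/O./OX/X.]+0 (4,1)[X./.O/O./.X/XO]+0
p3 X@[XO/.O/O./.X/X.]: (1,0)[XO/XO/O./.X/X.]-1 (2,1)[XO/.O/OX/.X/X.]+0* (3,0)[XO/.O/O./XX/X.]-1 (4,1)[XO/.O/O./.X/XX]-1
p4 O@[XO/.O/OX/.X/X.]: (1,0)[XO/OO/OX/.X/X.]-1 (3,0)[XO/.O/OX/OX/X.]-1 (4,1)[XO/.O/OX/.X/XO]+0*
p5 X@[XO/.O/OX/.X/XO]: (1,0)[XO/XO/OX/.X/XO]+0* (3,0)[XO/.O/OX/XX/XO]+0
p6 O@[XO/XO/OX/.X/XO]: (3,0)[XO/XO/OX/OX/XO]+0*
p7 X@[XO/XO/OX/OX/XO] terminal +0; root [../.O/O./.X/X.] d6

X's best at [../.O/O./.X/X.]: (0,0)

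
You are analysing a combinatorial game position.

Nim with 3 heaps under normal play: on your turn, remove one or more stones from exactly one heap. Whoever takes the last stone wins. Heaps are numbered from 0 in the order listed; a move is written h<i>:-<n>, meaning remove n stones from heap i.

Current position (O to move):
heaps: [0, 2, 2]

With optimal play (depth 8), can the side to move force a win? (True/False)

[(0,2,2)] O move#1: h1:-1:-1/(0,1,2)*, h1:-2:-1/(0,0,2), h2:-1:-1/(0,2,1), h2:-2:-1/(0,2,0)
[(0,1,2)] X move#2: h1:-1:-1/(0,0,2), h2:-1:+1/(0,1,1)*, h2:-2:-1/(0,1,0)
[(0,1,1)] O move#3: h1:-1:-1/(0,0,1)*, h2:-1:-1/(0,1,0)
[(0,0,1)] X move#4: h2:-1:+1/(0,0,0)*
[(0,0,0)] end (terminal -1, O#5); searched (0,2,2) to 8

O winning at [(0,2,2)]: False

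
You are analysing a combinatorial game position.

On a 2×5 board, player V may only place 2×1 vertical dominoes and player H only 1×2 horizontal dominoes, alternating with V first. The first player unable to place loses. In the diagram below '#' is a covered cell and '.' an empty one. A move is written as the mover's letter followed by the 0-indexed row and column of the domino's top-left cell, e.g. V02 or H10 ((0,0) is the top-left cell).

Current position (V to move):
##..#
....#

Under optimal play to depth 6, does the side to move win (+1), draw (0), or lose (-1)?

p1 V@[##..#/....#]: V02[###.#/..#.#]+1* V03[##.##/...##]-1
p2 H@[###.#/..#.#]: H10[###.#/###.#]-1*
p3 V@[###.#/###.#]: V03[#####/#####]+1*
p4 H@[#####/#####] terminal -1; root [##..#/....#] d6

value(##..#/....#, V) = +1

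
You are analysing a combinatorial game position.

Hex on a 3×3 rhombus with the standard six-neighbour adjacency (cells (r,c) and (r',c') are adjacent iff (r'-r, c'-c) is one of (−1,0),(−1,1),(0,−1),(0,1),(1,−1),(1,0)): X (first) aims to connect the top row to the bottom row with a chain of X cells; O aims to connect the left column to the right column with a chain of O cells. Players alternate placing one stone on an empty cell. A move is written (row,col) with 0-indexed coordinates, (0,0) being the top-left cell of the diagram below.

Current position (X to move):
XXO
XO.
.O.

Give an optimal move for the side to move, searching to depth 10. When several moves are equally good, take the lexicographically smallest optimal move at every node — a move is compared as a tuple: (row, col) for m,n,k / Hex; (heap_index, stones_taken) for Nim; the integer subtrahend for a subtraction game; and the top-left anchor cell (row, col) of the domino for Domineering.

p1 X@[XXO/XO./.O.]: (1,2)[XXO/XOX/.O.]-1 (2,0)[XXO/XO./XO.]+1* (2,2)[XXO/XO./.OX]-1
p2 O@[XXO/XO./XO.] terminal -1; root [XXO/XO./.O.] d10

X's best at [XXO/XO./.O.]: (2,0)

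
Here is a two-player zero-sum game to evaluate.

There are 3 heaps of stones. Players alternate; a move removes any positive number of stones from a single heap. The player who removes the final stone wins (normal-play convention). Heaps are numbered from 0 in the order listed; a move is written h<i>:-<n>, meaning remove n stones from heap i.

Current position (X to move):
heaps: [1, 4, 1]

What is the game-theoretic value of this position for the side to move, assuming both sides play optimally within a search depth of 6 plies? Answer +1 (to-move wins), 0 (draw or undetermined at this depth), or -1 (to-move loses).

value((1,4,1), X) = +1

p1 X@[(1,4,1)]: h0:-1[(0,4,1)]-1 h1:-1[(1,3,1)]-1 h1:-2[(1,2,1)]-1 h1:-3[(1,1,1)]-1 h1:-4[(1,0,1)]+1* h2:-1[(1,4,0)]-1
p2 O@[(1,0,1)]: h0:-1[(0,0,1)]-1* h2:-1[(1,0,0)]-1
p3 X@[(0,0,1)]: h2:-1[(0,0,0)]+1*
p4 O@[(0,0,0)] terminal -1; root [(1,4,1)] d6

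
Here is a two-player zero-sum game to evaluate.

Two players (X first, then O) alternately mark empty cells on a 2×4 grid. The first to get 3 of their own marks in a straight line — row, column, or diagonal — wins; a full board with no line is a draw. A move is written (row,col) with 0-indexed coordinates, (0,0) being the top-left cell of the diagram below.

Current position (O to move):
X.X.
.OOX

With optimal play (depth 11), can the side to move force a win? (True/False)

O winning at [X.X./.OOX]: True

p1 O@[X.X./.OOX]: (0,1)[XOX./.OOX]+0 (0,3)[X.XO/.OOX]-1 (1,0)[X.X./OOOX]+1*
p2 X@[X.X./OOOX] terminal -1; root [X.X./.OOX] d11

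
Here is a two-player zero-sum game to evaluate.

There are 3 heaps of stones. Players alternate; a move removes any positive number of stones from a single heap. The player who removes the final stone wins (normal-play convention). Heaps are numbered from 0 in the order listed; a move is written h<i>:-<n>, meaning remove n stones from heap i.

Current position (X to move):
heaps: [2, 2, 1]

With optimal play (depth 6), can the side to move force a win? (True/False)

X winning at [(2,2,1)]: True

[(2,2,1)] X move#1: h0:-1:-1/(1,2,1), h0:-2:-1/(0,2,1), h1:-1:-1/(2,1,1), h1:-2:-1/(2,0,1), h2:-1:+1/(2,2,0)*
[(2,2,0)] O move#2: h0:-1:-1/(1,2,0)*, h0:-2:-1/(0,2,0), h1:-1:-1/(2,1,0), h1:-2:-1/(2,0,0)
[(1,2,0)] X move#3: h0:-1:-1/(0,2,0), h1:-1:+1/(1,1,0)*, h1:-2:-1/(1,0,0)
[(1,1,0)] O move#4: h0:-1:-1/(0,1,0)*, h1:-1:-1/(1,0,0)
[(0,1,0)] X move#5: h1:-1:+1/(0,0,0)*
[(0,0,0)] end (terminal -1, O#6); searched (2,2,1) to 6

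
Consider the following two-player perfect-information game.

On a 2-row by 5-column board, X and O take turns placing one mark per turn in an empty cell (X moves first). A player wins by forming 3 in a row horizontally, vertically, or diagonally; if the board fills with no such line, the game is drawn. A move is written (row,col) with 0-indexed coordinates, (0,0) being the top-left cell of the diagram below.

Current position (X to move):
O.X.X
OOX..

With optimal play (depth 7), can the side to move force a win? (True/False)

[O.X.X/OOX..] X move#1: (0,1):+0/OXX.X/OOX.., (0,3):+1/O.XXX/OOX..*, (1,3):+1/O.X.X/OOXX., (1,4):+1/O.X.X/OOX.X
[O.XXX/OOX..] end (terminal -1, O#2); searched O.X.X/OOX.. to 7

X winning at [O.X.X/OOX..]: True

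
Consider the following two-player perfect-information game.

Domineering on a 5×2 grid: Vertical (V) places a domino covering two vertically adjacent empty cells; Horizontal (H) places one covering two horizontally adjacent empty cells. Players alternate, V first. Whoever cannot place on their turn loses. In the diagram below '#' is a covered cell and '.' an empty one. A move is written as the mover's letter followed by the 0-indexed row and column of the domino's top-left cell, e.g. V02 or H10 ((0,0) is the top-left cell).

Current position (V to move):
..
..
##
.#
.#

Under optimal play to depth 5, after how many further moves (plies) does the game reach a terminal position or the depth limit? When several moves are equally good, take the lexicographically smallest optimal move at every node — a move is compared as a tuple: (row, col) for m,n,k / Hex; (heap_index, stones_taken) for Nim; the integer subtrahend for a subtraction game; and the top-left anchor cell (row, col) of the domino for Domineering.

ply 1, V at ../../##/.#/.# | V00=+1→#./#./##/.#/.#*; V01=+1→.#/.#/##/.#/.#; V30=-1→../../##/##/##
ply 2: #./#./##/.#/.# is terminal -1 (H); from ../../##/.#/.# depth 5

PV length from [../../##/.#/.#]: 1 ply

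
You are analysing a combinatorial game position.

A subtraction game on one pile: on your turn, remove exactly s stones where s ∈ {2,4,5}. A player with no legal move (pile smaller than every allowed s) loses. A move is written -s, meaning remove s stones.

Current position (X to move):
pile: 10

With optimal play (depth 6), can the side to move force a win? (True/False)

X winning at [10]: True

p1 X@[10]: -2[8]+1* -4[6]-1 -5[5]-1
p2 O@[8]: -2[6]-1* -4[4]-1 -5[3]-1
p3 X@[6]: -2[4]-1 -4[2]-1 -5[1]+1*
p4 O@[1] terminal -1; root [10] d6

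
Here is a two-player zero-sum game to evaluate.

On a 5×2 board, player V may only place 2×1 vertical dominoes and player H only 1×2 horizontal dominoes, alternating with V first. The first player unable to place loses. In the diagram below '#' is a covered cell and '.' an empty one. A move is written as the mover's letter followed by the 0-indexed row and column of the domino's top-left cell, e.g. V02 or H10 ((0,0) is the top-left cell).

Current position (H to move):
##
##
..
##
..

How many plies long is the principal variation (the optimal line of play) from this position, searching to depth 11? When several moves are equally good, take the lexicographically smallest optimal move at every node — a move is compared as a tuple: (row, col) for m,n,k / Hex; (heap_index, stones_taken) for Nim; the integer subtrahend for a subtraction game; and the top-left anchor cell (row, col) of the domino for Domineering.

[##/##/../##/..] H move#1: H20:+1/##/##/##/##/..*, H40:+1/##/##/../##/##
[##/##/##/##/..] end (terminal -1, V#2); searched ##/##/../##/.. to 11

PV length from [##/##/../##/..]: 1 ply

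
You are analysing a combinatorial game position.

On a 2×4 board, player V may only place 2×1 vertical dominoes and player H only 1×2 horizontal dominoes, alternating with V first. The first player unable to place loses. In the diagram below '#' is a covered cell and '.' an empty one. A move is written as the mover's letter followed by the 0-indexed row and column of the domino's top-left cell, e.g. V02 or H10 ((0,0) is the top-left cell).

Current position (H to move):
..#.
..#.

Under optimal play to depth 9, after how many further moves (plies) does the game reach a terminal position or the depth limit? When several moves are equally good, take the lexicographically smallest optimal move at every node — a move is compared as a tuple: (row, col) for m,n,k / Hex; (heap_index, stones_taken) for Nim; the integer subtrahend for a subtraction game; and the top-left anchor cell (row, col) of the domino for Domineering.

PV length from [..#./..#.]: 3 plies

p1 H@[..#./..#.]: H00[###./..#.]+1* H10[..#./###.]+1
p2 V@[###./..#.]: V03[####/..##]-1*
p3 H@[####/..##]: H10[####/####]+1*
p4 V@[####/####] terminal -1; root [..#./..#.] d9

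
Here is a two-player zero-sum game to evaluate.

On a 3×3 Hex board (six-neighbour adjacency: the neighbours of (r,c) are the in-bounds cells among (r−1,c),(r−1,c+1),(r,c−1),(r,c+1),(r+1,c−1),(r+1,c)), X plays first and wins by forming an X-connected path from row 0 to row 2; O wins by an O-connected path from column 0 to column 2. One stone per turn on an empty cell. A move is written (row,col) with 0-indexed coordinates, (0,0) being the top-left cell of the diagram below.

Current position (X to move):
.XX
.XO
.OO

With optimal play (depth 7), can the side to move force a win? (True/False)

X winning at [.XX/.XO/.OO]: True

ply 1, X at .XX/.XO/.OO | (0,0)=-1→XXX/.XO/.OO; (1,0)=-1→.XX/XXO/.OO; (2,0)=+1→.XX/.XO/XOO*
ply 2: .XX/.XO/XOO is terminal -1 (O); from .XX/.XO/.OO depth 7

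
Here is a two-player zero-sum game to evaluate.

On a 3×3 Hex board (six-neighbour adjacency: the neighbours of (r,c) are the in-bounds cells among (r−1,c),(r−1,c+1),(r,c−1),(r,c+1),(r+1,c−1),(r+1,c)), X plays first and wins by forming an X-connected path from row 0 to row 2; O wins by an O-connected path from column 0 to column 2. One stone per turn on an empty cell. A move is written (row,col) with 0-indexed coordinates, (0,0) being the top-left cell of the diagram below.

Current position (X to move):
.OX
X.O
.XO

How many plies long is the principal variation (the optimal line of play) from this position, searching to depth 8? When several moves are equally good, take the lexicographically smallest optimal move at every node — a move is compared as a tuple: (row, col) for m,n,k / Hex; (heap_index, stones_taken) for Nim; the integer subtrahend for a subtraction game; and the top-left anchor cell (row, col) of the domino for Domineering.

p1 X@[.OX/X.O/.XO]: (0,0)[XOX/X.O/.XO]+1* (1,1)[.OX/XXO/.XO]+1 (2,0)[.OX/X.O/XXO]+1
p2 O@[XOX/X.O/.XO]: (1,1)[XOX/XOO/.XO]-1* (2,0)[XOX/X.O/OXO]-1
p3 X@[XOX/XOO/.XO]: (2,0)[XOX/XOO/XXO]+1*
p4 O@[XOX/XOO/XXO] terminal -1; root [.OX/X.O/.XO] d8

PV length from [.OX/X.O/.XO]: 3 plies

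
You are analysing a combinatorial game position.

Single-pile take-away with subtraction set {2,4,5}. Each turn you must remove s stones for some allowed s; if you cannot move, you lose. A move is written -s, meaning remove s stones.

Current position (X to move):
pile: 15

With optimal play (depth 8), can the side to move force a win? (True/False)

ply 1, X at 15 | -2=-1→13*; -4=-1→11; -5=-1→10
ply 2, O at 13 | -2=-1→11; -4=-1→9; -5=+1→8*
ply 3, X at 8 | -2=-1→6*; -4=-1→4; -5=-1→3
ply 4, O at 6 | -2=-1→4; -4=-1→2; -5=+1→1*
ply 5: 1 is terminal -1 (X); from 15 depth 8

X winning at [15]: False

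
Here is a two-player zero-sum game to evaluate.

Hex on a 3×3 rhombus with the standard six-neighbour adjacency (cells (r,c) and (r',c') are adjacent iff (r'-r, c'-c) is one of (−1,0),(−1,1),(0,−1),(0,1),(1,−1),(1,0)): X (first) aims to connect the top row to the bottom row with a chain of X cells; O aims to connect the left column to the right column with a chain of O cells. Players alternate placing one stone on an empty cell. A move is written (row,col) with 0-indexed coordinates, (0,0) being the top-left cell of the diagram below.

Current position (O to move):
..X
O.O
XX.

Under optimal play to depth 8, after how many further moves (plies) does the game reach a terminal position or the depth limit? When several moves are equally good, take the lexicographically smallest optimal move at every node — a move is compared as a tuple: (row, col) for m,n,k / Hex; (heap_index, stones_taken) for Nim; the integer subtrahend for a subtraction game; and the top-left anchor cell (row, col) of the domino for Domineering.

PV length from [..X/O.O/XX.]: 1 ply

ply 1, O at ..X/O.O/XX. | (0,0)=-1→O.X/O.O/XX.; (0,1)=-1→.OX/O.O/XX.; (1,1)=+1→..X/OOO/XX.*; (2,2)=-1→..X/O.O/XXO
ply 2: ..X/OOO/XX. is terminal -1 (X); from ..X/O.O/XX. depth 8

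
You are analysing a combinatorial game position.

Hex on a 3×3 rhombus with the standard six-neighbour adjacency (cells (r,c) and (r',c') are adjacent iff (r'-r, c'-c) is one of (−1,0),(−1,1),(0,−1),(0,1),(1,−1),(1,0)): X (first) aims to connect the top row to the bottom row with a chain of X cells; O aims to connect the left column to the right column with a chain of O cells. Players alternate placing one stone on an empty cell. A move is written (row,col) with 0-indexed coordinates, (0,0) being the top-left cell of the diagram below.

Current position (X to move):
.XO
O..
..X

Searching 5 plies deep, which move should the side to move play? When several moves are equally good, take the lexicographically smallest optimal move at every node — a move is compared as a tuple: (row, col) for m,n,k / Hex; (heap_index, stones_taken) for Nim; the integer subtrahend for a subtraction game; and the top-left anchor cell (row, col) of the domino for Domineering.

X's best at [.XO/O../..X]: (1,1)

p1 X@[.XO/O../..X]: (0,0)[XXO/O../..X]-1 (1,1)[.XO/OX./..X]+1* (1,2)[.XO/O.X/..X]-1 (2,0)[.XO/O../X.X]-1 (2,1)[.XO/O../.XX]-1
p2 O@[.XO/OX./..X]: (0,0)[OXO/OX./..X]-1* (1,2)[.XO/OXO/..X]-1 (2,0)[.XO/OX./O.X]-1 (2,1)[.XO/OX./.OX]-1
p3 X@[OXO/OX./..X]: (1,2)[OXO/OXX/..X]+1* (2,0)[OXO/OX./X.X]+1 (2,1)[OXO/OX./.XX]+1
p4 O@[OXO/OXX/..X] terminal -1; root [.XO/O../..X] d5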